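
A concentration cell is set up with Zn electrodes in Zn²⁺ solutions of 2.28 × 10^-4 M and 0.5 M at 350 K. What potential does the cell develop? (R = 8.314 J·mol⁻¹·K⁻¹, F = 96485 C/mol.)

0.12 V

Both half-cells are Zn²⁺/Zn, so E°_cell = 0. The concentrated side is the cathode; the cell reaction moves Zn²⁺ from high to low concentration with n = 2.
Q = [Zn²⁺]_dilute/[Zn²⁺]_conc = 2.28 × 10^-4/0.5 = 4.56 × 10^-4.
E = 0 − (RT/nF) ln Q = −((8.314×350)/(2×96485))(-7.693) = 0.1160 V.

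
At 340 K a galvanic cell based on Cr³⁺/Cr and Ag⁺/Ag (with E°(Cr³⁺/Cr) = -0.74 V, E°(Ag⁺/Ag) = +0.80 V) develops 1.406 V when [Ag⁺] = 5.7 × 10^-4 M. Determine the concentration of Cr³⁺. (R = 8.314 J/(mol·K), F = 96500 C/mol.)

From the Nernst equation, ln Q = nF(E° − E)/RT = 3×96500×(1.54 − 1.406)/(8.314×340) = 13.723, so Q = 9.12 × 10^5.
With Q = [Cr³⁺]/[Ag⁺]^3 and the known concentrations, [Cr³⁺] in the numerator gives [Cr³⁺] = 1.7 × 10^-4 M.

1.7 × 10^-4 M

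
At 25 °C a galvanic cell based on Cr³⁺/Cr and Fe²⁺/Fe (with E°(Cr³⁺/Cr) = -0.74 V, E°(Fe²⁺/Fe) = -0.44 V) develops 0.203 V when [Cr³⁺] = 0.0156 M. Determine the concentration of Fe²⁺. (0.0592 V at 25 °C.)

From the Nernst equation, log Q = n(E° − E)/0.0592 = 6(0.30 − 0.203)/0.0592 = 9.831, so Q = 6.78 × 10^9.
With Q = [Cr³⁺]^2/[Fe²⁺]^3 and the known concentrations, [Fe²⁺]^3 in the denominator gives [Fe²⁺] = 3.3 × 10^-5 M.

3.3 × 10^-5 M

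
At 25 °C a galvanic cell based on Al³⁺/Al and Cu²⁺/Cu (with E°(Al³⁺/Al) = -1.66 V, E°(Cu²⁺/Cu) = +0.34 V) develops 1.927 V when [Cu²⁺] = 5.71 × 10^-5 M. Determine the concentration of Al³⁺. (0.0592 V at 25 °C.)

0.0022 M

From the Nernst equation, log Q = n(E° − E)/0.0592 = 6(2.00 − 1.927)/0.0592 = 7.399, so Q = 2.5 × 10^7.
With Q = [Al³⁺]^2/[Cu²⁺]^3 and the known concentrations, [Al³⁺]^2 in the numerator gives [Al³⁺] = 0.0022 M.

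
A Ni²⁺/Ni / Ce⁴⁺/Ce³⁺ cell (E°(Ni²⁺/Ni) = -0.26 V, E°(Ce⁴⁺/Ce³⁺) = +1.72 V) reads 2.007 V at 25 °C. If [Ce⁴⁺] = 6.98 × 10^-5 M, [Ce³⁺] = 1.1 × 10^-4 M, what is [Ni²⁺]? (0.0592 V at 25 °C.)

From the Nernst equation, log Q = n(E° − E)/0.0592 = 2(1.98 − 2.007)/0.0592 = -0.912, so Q = 0.122.
With Q = [Ni²⁺]·[Ce³⁺]^2/[Ce⁴⁺]^2 and the known concentrations, [Ni²⁺] in the numerator gives [Ni²⁺] = 0.049 M.

0.049 M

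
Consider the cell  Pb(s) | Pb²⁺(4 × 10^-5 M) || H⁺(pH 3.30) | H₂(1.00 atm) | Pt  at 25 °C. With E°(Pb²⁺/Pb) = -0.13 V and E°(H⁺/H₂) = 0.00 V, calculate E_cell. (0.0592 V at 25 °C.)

0.065 V

The hydrogen couple is the cathode, so E°_cell = 0.13 V; n = 2.
[H⁺] = 10^(−3.30) = 5 × 10^-4 M, and Q = [Pb²⁺]·P(H₂) / [H⁺]^2 = 159.
E = E° − (0.0592/2) log Q = 0.13 − (0.0592/2)(2.202) = 0.065 V.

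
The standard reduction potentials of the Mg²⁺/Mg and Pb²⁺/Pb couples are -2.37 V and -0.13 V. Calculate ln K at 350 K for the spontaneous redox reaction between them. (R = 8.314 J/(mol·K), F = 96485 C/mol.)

E°_cell = -0.13 − (-2.37) = 2.24 V, with n = 2 electrons transferred.
At equilibrium E = 0, so the Nernst equation gives ln K = nFE°/RT = (2)(96485)(2.24)/((8.314)(350)) = 148.55.

ln K = 148.5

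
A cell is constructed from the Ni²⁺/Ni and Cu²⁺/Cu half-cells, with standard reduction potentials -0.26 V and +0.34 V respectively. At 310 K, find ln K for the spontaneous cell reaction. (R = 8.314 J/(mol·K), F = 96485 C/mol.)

E°_cell = +0.34 − (-0.26) = 0.60 V, with n = 2 electrons transferred.
At equilibrium E = 0, so the Nernst equation gives ln K = nFE°/RT = (2)(96485)(0.60)/((8.314)(310)) = 44.92.

ln K = 44.9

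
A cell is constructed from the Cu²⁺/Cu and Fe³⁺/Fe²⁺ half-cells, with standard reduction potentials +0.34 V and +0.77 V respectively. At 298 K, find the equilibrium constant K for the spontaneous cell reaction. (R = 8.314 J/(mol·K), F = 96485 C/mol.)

E°_cell = +0.77 − (+0.34) = 0.43 V, with n = 2 electrons transferred.
At equilibrium E = 0, so the Nernst equation gives ln K = nFE°/RT = (2)(96485)(0.43)/((8.314)(298)) = 33.49.
K = e^33.49 = 3.5 × 10^14.

3.5 × 10^14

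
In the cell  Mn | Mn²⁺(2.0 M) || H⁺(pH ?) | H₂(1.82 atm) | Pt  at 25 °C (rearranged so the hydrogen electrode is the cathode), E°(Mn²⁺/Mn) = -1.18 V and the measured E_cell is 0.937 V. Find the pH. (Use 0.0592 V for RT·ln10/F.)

E°_cell = 1.18 V and n = 2.
log Q = n(E° − E)/0.0592 = 2×(1.18 − 0.937)/0.0592 = 8.209.
With Q = [Mn²⁺]·P(H₂) / [H⁺]^2, solving for [H⁺] gives log[H⁺] = -3.824, so pH = 3.82.

pH = 3.82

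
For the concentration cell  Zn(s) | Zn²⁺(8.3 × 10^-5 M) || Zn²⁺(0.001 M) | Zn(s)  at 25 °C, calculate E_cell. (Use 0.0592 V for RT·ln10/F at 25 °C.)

Both half-cells are Zn²⁺/Zn, so E°_cell = 0. The concentrated side is the cathode; the cell reaction moves Zn²⁺ from high to low concentration with n = 2.
Q = [Zn²⁺]_dilute/[Zn²⁺]_conc = 8.3 × 10^-5/0.001 = 0.0830.
E = 0 − (0.0592/2) log Q = −(0.0592/2)(-1.081) = 0.0320 V.

0.032 V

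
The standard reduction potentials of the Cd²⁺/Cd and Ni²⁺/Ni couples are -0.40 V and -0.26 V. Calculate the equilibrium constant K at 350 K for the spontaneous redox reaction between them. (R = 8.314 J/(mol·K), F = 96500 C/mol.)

E°_cell = -0.26 − (-0.40) = 0.14 V, with n = 2 electrons transferred.
At equilibrium E = 0, so the Nernst equation gives ln K = nFE°/RT = (2)(96500)(0.14)/((8.314)(350)) = 9.29.
K = e^9.29 = 1.1 × 10^4.

1.1 × 10^4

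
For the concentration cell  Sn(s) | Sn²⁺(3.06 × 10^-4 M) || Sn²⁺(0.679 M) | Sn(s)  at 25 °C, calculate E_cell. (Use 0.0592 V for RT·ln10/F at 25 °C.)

Both half-cells are Sn²⁺/Sn, so E°_cell = 0. The concentrated side is the cathode; the cell reaction moves Sn²⁺ from high to low concentration with n = 2.
Q = [Sn²⁺]_dilute/[Sn²⁺]_conc = 3.06 × 10^-4/0.679 = 4.51 × 10^-4.
E = 0 − (0.0592/2) log Q = −(0.0592/2)(-3.346) = 0.0990 V.

0.099 V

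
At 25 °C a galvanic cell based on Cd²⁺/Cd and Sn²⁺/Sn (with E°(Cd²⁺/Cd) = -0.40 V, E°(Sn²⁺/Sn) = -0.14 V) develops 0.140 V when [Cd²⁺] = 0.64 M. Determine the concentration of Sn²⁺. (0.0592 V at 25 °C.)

5.7 × 10^-5 M

From the Nernst equation, log Q = n(E° − E)/0.0592 = 2(0.26 − 0.140)/0.0592 = 4.054, so Q = 1.13 × 10^4.
With Q = [Cd²⁺]/[Sn²⁺] and the known concentrations, [Sn²⁺] in the denominator gives [Sn²⁺] = 5.7 × 10^-5 M.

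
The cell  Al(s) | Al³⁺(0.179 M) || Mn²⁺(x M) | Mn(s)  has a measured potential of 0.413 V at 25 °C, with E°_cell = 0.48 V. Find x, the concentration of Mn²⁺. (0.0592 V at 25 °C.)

0.0017 M

From the Nernst equation, log Q = n(E° − E)/0.0592 = 6(0.48 − 0.413)/0.0592 = 6.791, so Q = 6.17 × 10^6.
With Q = [Al³⁺]^2/[Mn²⁺]^3 and the known concentrations, [Mn²⁺]^3 in the denominator gives [Mn²⁺] = 0.0017 M.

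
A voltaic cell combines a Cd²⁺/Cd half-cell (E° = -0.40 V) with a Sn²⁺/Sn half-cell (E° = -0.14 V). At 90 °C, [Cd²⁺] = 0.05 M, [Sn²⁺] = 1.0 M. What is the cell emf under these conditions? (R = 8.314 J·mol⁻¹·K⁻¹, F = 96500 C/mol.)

The Sn²⁺/Sn couple has the higher reduction potential and acts as the cathode, so E°_cell = -0.14 − (-0.40) = 0.26 V.
Balancing electrons gives n = 2; the reaction quotient is Q = [Cd²⁺]/[Sn²⁺] = 0.0500.
E = E° − (RT/nF) ln Q = 0.26 − (8.314×363)/(2×96500) × (-2.996) = 0.260 + 0.047 = 0.307 V.

0.307 V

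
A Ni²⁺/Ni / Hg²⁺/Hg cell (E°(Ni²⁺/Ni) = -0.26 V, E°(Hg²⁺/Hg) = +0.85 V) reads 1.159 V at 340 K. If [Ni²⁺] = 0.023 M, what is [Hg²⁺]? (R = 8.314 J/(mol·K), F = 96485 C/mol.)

0.65 M

From the Nernst equation, ln Q = nF(E° − E)/RT = 2×96485×(1.11 − 1.159)/(8.314×340) = -3.345, so Q = 0.0353.
With Q = [Ni²⁺]/[Hg²⁺] and the known concentrations, [Hg²⁺] in the denominator gives [Hg²⁺] = 0.65 M.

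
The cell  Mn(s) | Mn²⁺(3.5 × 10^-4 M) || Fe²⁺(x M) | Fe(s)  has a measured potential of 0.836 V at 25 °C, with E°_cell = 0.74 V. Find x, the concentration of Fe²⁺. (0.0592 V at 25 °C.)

0.61 M

From the Nernst equation, log Q = n(E° − E)/0.0592 = 2(0.74 − 0.836)/0.0592 = -3.243, so Q = 5.71 × 10^-4.
With Q = [Mn²⁺]/[Fe²⁺] and the known concentrations, [Fe²⁺] in the denominator gives [Fe²⁺] = 0.61 M.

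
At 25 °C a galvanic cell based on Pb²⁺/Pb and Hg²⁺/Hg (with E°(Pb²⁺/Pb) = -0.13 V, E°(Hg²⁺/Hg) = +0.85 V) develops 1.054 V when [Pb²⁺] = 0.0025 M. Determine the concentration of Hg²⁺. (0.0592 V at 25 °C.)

0.79 M

From the Nernst equation, log Q = n(E° − E)/0.0592 = 2(0.98 − 1.054)/0.0592 = -2.500, so Q = 0.00316.
With Q = [Pb²⁺]/[Hg²⁺] and the known concentrations, [Hg²⁺] in the denominator gives [Hg²⁺] = 0.79 M.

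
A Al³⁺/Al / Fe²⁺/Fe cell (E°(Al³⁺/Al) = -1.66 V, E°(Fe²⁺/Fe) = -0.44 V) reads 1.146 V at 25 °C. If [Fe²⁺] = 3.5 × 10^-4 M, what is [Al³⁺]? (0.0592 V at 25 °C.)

From the Nernst equation, log Q = n(E° − E)/0.0592 = 6(1.22 − 1.146)/0.0592 = 7.500, so Q = 3.16 × 10^7.
With Q = [Al³⁺]^2/[Fe²⁺]^3 and the known concentrations, [Al³⁺]^2 in the numerator gives [Al³⁺] = 0.037 M.

0.037 M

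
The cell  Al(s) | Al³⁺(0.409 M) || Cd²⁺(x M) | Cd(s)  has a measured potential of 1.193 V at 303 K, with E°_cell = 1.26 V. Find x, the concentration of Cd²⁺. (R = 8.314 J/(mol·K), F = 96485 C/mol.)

0.0033 M

From the Nernst equation, ln Q = nF(E° − E)/RT = 6×96485×(1.26 − 1.193)/(8.314×303) = 15.397, so Q = 4.86 × 10^6.
With Q = [Al³⁺]^2/[Cd²⁺]^3 and the known concentrations, [Cd²⁺]^3 in the denominator gives [Cd²⁺] = 0.0033 M.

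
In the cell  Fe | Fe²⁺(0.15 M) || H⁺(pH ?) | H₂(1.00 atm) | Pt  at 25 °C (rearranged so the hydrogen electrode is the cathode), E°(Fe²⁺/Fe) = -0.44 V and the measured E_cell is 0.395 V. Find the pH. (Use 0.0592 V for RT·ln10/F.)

pH = 1.17

E°_cell = 0.44 V and n = 2.
log Q = n(E° − E)/0.0592 = 2×(0.44 − 0.395)/0.0592 = 1.520.
With Q = [Fe²⁺]·P(H₂) / [H⁺]^2, solving for [H⁺] gives log[H⁺] = -1.172, so pH = 1.17.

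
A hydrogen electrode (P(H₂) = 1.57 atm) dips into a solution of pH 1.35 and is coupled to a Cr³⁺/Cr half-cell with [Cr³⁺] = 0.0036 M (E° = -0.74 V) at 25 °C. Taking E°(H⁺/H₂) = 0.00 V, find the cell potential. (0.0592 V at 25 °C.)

The hydrogen couple is the cathode, so E°_cell = 0.74 V; n = 6.
[H⁺] = 10^(−1.35) = 0.045 M, and Q = [Cr³⁺]^2·P(H₂)^3 / [H⁺]^6 = 6310.
E = E° − (0.0592/6) log Q = 0.74 − (0.0592/6)(3.800) = 0.703 V.

0.70 V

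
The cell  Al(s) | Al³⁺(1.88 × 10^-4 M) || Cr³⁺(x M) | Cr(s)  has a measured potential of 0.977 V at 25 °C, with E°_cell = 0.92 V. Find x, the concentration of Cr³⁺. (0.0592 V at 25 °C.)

0.15 M

From the Nernst equation, log Q = n(E° − E)/0.0592 = 3(0.92 − 0.977)/0.0592 = -2.889, so Q = 0.00129.
With Q = [Al³⁺]/[Cr³⁺] and the known concentrations, [Cr³⁺] in the denominator gives [Cr³⁺] = 0.15 M.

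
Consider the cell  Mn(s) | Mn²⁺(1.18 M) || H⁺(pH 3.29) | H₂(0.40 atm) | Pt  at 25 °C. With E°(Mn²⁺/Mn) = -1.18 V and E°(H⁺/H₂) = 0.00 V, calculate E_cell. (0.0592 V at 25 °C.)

0.99 V

The hydrogen couple is the cathode, so E°_cell = 1.18 V; n = 2.
[H⁺] = 10^(−3.29) = 5.1 × 10^-4 M, and Q = [Mn²⁺]·P(H₂) / [H⁺]^2 = 1.79 × 10^6.
E = E° − (0.0592/2) log Q = 1.18 − (0.0592/2)(6.254) = 0.995 V.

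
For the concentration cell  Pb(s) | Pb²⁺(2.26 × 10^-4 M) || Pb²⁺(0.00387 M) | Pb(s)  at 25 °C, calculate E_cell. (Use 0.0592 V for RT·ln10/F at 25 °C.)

0.037 V

Both half-cells are Pb²⁺/Pb, so E°_cell = 0. The concentrated side is the cathode; the cell reaction moves Pb²⁺ from high to low concentration with n = 2.
Q = [Pb²⁺]_dilute/[Pb²⁺]_conc = 2.26 × 10^-4/0.00387 = 0.0584.
E = 0 − (0.0592/2) log Q = −(0.0592/2)(-1.234) = 0.0365 V.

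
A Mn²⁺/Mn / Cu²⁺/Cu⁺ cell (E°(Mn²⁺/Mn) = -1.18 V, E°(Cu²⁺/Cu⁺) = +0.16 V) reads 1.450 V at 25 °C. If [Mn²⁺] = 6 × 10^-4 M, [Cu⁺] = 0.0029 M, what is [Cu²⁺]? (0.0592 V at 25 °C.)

From the Nernst equation, log Q = n(E° − E)/0.0592 = 2(1.34 − 1.450)/0.0592 = -3.716, so Q = 1.92 × 10^-4.
With Q = [Mn²⁺]·[Cu⁺]^2/[Cu²⁺]^2 and the known concentrations, [Cu²⁺]^2 in the denominator gives [Cu²⁺] = 0.0051 M.

0.0051 M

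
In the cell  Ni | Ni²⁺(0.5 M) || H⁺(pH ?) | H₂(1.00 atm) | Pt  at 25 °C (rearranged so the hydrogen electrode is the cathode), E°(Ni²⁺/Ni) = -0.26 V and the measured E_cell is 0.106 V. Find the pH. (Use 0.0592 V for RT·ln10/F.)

pH = 2.75

E°_cell = 0.26 V and n = 2.
log Q = n(E° − E)/0.0592 = 2×(0.26 − 0.106)/0.0592 = 5.203.
With Q = [Ni²⁺]·P(H₂) / [H⁺]^2, solving for [H⁺] gives log[H⁺] = -2.752, so pH = 2.75.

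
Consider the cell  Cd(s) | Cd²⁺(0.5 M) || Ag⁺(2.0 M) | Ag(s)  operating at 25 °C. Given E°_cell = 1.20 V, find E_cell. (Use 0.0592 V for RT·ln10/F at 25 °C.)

Balancing electrons gives n = 2; the reaction quotient is Q = [Cd²⁺]/[Ag⁺]^2 = 0.125.
At 25 °C, E = E° − (0.0592/n) log Q = 1.20 − (0.0592/2)(-0.903) = 1.200 + 0.027 = 1.227 V.

1.23 V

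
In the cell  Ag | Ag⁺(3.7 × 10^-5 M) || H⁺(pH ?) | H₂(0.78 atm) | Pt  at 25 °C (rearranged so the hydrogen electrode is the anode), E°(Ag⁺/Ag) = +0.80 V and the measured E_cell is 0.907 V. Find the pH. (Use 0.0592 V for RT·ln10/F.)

E°_cell = 0.80 V and n = 2.
log Q = n(E° − E)/0.0592 = 2×(0.80 − 0.907)/0.0592 = -3.615.
With Q = [H⁺]^2 / ([Ag⁺]^2·P(H₂)), solving for [H⁺] gives log[H⁺] = -6.293, so pH = 6.29.

pH = 6.29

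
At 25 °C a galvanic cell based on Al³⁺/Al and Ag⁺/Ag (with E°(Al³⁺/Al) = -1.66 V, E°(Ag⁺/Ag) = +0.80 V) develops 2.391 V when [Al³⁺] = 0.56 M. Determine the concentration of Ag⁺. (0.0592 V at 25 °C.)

0.056 M

From the Nernst equation, log Q = n(E° − E)/0.0592 = 3(2.46 − 2.391)/0.0592 = 3.497, so Q = 3140.
With Q = [Al³⁺]/[Ag⁺]^3 and the known concentrations, [Ag⁺]^3 in the denominator gives [Ag⁺] = 0.056 M.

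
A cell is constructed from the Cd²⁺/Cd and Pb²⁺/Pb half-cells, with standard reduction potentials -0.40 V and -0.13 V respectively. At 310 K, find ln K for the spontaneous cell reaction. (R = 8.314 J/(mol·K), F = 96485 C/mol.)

E°_cell = -0.13 − (-0.40) = 0.27 V, with n = 2 electrons transferred.
At equilibrium E = 0, so the Nernst equation gives ln K = nFE°/RT = (2)(96485)(0.27)/((8.314)(310)) = 20.22.

ln K = 20.2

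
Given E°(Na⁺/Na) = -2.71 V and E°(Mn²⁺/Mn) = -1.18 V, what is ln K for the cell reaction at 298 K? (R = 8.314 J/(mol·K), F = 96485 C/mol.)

E°_cell = -1.18 − (-2.71) = 1.53 V, with n = 2 electrons transferred.
At equilibrium E = 0, so the Nernst equation gives ln K = nFE°/RT = (2)(96485)(1.53)/((8.314)(298)) = 119.17.

ln K = 119.2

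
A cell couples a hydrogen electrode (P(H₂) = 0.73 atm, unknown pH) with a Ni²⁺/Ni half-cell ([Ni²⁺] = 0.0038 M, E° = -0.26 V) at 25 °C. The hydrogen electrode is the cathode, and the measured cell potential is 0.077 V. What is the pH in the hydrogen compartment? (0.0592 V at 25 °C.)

E°_cell = 0.26 V and n = 2.
log Q = n(E° − E)/0.0592 = 2×(0.26 − 0.077)/0.0592 = 6.182.
With Q = [Ni²⁺]·P(H₂) / [H⁺]^2, solving for [H⁺] gives log[H⁺] = -4.370, so pH = 4.37.

pH = 4.37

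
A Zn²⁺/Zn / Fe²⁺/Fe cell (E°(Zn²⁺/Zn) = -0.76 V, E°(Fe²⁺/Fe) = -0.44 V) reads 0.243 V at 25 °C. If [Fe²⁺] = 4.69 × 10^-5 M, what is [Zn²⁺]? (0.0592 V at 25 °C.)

From the Nernst equation, log Q = n(E° − E)/0.0592 = 2(0.32 − 0.243)/0.0592 = 2.601, so Q = 399.
With Q = [Zn²⁺]/[Fe²⁺] and the known concentrations, [Zn²⁺] in the numerator gives [Zn²⁺] = 0.019 M.

0.019 M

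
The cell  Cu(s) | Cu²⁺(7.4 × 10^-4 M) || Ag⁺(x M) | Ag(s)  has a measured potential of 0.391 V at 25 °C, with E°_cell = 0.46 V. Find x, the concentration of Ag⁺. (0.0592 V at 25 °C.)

From the Nernst equation, log Q = n(E° − E)/0.0592 = 2(0.46 − 0.391)/0.0592 = 2.331, so Q = 214.
With Q = [Cu²⁺]/[Ag⁺]^2 and the known concentrations, [Ag⁺]^2 in the denominator gives [Ag⁺] = 0.0019 M.

0.0019 M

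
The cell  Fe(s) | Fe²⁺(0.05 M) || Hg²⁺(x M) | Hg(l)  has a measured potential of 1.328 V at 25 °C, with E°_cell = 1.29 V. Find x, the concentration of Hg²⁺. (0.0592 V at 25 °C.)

From the Nernst equation, log Q = n(E° − E)/0.0592 = 2(1.29 − 1.328)/0.0592 = -1.284, so Q = 0.0520.
With Q = [Fe²⁺]/[Hg²⁺] and the known concentrations, [Hg²⁺] in the denominator gives [Hg²⁺] = 0.96 M.

0.96 M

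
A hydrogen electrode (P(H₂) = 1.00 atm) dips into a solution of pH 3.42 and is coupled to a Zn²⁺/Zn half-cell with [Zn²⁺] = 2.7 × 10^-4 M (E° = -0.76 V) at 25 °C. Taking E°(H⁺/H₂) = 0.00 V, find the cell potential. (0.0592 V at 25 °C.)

0.66 V

The hydrogen couple is the cathode, so E°_cell = 0.76 V; n = 2.
[H⁺] = 10^(−3.42) = 3.8 × 10^-4 M, and Q = [Zn²⁺]·P(H₂) / [H⁺]^2 = 1870.
E = E° − (0.0592/2) log Q = 0.76 − (0.0592/2)(3.271) = 0.663 V.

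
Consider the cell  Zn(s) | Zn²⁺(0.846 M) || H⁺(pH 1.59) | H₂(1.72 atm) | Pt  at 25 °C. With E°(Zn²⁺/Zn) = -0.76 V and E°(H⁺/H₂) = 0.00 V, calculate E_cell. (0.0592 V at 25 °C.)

0.66 V

The hydrogen couple is the cathode, so E°_cell = 0.76 V; n = 2.
[H⁺] = 10^(−1.59) = 0.026 M, and Q = [Zn²⁺]·P(H₂) / [H⁺]^2 = 2200.
E = E° − (0.0592/2) log Q = 0.76 − (0.0592/2)(3.343) = 0.661 V.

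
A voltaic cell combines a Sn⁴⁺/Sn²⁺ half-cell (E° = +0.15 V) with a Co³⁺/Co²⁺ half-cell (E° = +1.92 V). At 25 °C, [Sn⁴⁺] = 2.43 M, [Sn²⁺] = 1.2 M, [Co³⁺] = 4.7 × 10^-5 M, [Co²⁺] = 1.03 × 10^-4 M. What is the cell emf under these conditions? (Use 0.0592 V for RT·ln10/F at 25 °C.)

The Co³⁺/Co²⁺ couple has the higher reduction potential and acts as the cathode, so E°_cell = +1.92 − (+0.15) = 1.77 V.
Balancing electrons gives n = 2; the reaction quotient is Q = [Sn⁴⁺]·[Co²⁺]^2/([Sn²⁺]·[Co³⁺]^2) = 9.73.
At 25 °C, E = E° − (0.0592/n) log Q = 1.77 − (0.0592/2)(0.988) = 1.770 − 0.029 = 1.741 V.

1.74 V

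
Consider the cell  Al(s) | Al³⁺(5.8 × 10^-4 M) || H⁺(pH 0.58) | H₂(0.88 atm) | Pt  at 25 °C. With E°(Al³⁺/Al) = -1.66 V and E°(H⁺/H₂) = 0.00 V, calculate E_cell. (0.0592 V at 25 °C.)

1.69 V

The hydrogen couple is the cathode, so E°_cell = 1.66 V; n = 6.
[H⁺] = 10^(−0.58) = 0.26 M, and Q = [Al³⁺]^2·P(H₂)^3 / [H⁺]^6 = 6.92 × 10^-4.
E = E° − (0.0592/6) log Q = 1.66 − (0.0592/6)(-3.160) = 1.691 V.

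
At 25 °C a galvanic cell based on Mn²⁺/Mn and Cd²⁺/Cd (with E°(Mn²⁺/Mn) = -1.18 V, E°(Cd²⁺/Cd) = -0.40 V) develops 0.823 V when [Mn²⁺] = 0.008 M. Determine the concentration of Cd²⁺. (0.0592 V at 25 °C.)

0.23 M

From the Nernst equation, log Q = n(E° − E)/0.0592 = 2(0.78 − 0.823)/0.0592 = -1.453, so Q = 0.0353.
With Q = [Mn²⁺]/[Cd²⁺] and the known concentrations, [Cd²⁺] in the denominator gives [Cd²⁺] = 0.23 M.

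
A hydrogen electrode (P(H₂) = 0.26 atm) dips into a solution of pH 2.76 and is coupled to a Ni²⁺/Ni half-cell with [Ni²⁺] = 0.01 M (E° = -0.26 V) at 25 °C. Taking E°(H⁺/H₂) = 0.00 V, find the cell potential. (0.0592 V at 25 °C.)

The hydrogen couple is the cathode, so E°_cell = 0.26 V; n = 2.
[H⁺] = 10^(−2.76) = 0.0017 M, and Q = [Ni²⁺]·P(H₂) / [H⁺]^2 = 861.
E = E° − (0.0592/2) log Q = 0.26 − (0.0592/2)(2.935) = 0.173 V.

0.17 V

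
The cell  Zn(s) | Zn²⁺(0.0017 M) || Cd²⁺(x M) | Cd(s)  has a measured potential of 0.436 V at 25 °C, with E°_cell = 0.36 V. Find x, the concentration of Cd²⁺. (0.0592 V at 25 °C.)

0.63 M

From the Nernst equation, log Q = n(E° − E)/0.0592 = 2(0.36 − 0.436)/0.0592 = -2.568, so Q = 0.00271.
With Q = [Zn²⁺]/[Cd²⁺] and the known concentrations, [Cd²⁺] in the denominator gives [Cd²⁺] = 0.63 M.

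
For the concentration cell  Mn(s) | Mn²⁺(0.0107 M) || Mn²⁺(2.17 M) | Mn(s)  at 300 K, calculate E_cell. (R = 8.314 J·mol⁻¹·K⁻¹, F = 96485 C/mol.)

0.069 V

Both half-cells are Mn²⁺/Mn, so E°_cell = 0. The concentrated side is the cathode; the cell reaction moves Mn²⁺ from high to low concentration with n = 2.
Q = [Mn²⁺]_dilute/[Mn²⁺]_conc = 0.0107/2.17 = 0.00493.
E = 0 − (RT/nF) ln Q = −((8.314×300)/(2×96485))(-5.312) = 0.0687 V.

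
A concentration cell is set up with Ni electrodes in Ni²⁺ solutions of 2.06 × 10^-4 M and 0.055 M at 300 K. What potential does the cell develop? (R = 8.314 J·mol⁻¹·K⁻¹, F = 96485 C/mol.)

0.072 V

Both half-cells are Ni²⁺/Ni, so E°_cell = 0. The concentrated side is the cathode; the cell reaction moves Ni²⁺ from high to low concentration with n = 2.
Q = [Ni²⁺]_dilute/[Ni²⁺]_conc = 2.06 × 10^-4/0.055 = 0.00375.
E = 0 − (RT/nF) ln Q = −((8.314×300)/(2×96485))(-5.587) = 0.0722 V.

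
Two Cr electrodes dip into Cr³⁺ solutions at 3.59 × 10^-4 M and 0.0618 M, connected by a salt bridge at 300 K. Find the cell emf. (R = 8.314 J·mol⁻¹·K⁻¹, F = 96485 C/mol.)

0.044 V

Both half-cells are Cr³⁺/Cr, so E°_cell = 0. The concentrated side is the cathode; the cell reaction moves Cr³⁺ from high to low concentration with n = 3.
Q = [Cr³⁺]_dilute/[Cr³⁺]_conc = 3.59 × 10^-4/0.0618 = 0.00581.
E = 0 − (RT/nF) ln Q = −((8.314×300)/(3×96485))(-5.148) = 0.0444 V.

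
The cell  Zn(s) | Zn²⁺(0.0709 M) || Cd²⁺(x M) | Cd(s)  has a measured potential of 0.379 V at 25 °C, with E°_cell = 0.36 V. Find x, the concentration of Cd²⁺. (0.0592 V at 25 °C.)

0.31 M

From the Nernst equation, log Q = n(E° − E)/0.0592 = 2(0.36 − 0.379)/0.0592 = -0.642, so Q = 0.228.
With Q = [Zn²⁺]/[Cd²⁺] and the known concentrations, [Cd²⁺] in the denominator gives [Cd²⁺] = 0.31 M.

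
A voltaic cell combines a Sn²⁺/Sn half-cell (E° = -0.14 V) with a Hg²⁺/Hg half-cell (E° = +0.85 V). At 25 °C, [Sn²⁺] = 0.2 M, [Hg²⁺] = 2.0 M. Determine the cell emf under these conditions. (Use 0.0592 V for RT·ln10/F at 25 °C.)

1.02 V

The Hg²⁺/Hg couple has the higher reduction potential and acts as the cathode, so E°_cell = +0.85 − (-0.14) = 0.99 V.
Balancing electrons gives n = 2; the reaction quotient is Q = [Sn²⁺]/[Hg²⁺] = 0.100.
At 25 °C, E = E° − (0.0592/n) log Q = 0.99 − (0.0592/2)(-1.000) = 0.990 + 0.030 = 1.020 V.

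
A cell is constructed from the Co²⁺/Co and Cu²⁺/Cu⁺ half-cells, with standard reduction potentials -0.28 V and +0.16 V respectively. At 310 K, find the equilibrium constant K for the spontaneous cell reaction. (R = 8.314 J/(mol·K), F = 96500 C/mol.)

E°_cell = +0.16 − (-0.28) = 0.44 V, with n = 2 electrons transferred.
At equilibrium E = 0, so the Nernst equation gives ln K = nFE°/RT = (2)(96500)(0.44)/((8.314)(310)) = 32.95.
K = e^32.95 = 2 × 10^14.

2 × 10^14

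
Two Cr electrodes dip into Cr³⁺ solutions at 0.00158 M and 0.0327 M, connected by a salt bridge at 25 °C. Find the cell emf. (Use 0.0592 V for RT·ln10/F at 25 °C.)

Both half-cells are Cr³⁺/Cr, so E°_cell = 0. The concentrated side is the cathode; the cell reaction moves Cr³⁺ from high to low concentration with n = 3.
Q = [Cr³⁺]_dilute/[Cr³⁺]_conc = 0.00158/0.0327 = 0.0483.
E = 0 − (0.0592/3) log Q = −(0.0592/3)(-1.316) = 0.0260 V.

0.026 V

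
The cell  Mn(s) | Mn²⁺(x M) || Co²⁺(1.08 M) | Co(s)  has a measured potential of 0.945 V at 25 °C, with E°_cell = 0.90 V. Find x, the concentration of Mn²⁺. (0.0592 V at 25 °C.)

0.033 M

From the Nernst equation, log Q = n(E° − E)/0.0592 = 2(0.90 − 0.945)/0.0592 = -1.520, so Q = 0.0302.
With Q = [Mn²⁺]/[Co²⁺] and the known concentrations, [Mn²⁺] in the numerator gives [Mn²⁺] = 0.033 M.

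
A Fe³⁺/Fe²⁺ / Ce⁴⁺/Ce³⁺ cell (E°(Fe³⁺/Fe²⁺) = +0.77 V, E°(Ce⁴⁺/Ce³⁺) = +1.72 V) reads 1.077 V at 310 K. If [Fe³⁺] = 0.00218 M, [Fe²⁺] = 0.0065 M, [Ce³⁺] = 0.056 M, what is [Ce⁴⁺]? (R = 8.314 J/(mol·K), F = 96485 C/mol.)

2.2 M

From the Nernst equation, ln Q = nF(E° − E)/RT = 1×96485×(0.95 − 1.077)/(8.314×310) = -4.754, so Q = 0.00861.
With Q = [Fe³⁺]·[Ce³⁺]/([Fe²⁺]·[Ce⁴⁺]) and the known concentrations, [Ce⁴⁺] in the denominator gives [Ce⁴⁺] = 2.2 M.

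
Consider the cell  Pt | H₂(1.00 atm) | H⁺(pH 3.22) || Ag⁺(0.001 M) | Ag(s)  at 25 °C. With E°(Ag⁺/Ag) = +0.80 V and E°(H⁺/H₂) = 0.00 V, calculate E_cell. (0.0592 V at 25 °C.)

0.81 V

The Ag⁺/Ag couple is the cathode, so E°_cell = 0.80 V; n = 2.
[H⁺] = 10^(−3.22) = 6 × 10^-4 M, and Q = [H⁺]^2 / ([Ag⁺]^2·P(H₂)) = 0.363.
E = E° − (0.0592/2) log Q = 0.80 − (0.0592/2)(-0.440) = 0.813 V.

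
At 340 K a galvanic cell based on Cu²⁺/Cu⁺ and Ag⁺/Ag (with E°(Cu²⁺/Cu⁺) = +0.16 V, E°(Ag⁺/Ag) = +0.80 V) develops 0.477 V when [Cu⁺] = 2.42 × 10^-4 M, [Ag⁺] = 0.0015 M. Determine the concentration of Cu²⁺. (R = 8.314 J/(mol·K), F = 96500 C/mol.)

9.5 × 10^-5 M

From the Nernst equation, ln Q = nF(E° − E)/RT = 1×96500×(0.64 − 0.477)/(8.314×340) = 5.564, so Q = 261.
With Q = [Cu²⁺]/([Cu⁺]·[Ag⁺]) and the known concentrations, [Cu²⁺] in the numerator gives [Cu²⁺] = 9.5 × 10^-5 M.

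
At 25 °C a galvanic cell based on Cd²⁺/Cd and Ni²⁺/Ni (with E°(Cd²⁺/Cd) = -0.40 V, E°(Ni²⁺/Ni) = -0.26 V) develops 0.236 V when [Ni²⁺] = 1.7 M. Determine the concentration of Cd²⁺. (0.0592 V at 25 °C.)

9.7 × 10^-4 M

From the Nernst equation, log Q = n(E° − E)/0.0592 = 2(0.14 − 0.236)/0.0592 = -3.243, so Q = 5.71 × 10^-4.
With Q = [Cd²⁺]/[Ni²⁺] and the known concentrations, [Cd²⁺] in the numerator gives [Cd²⁺] = 9.7 × 10^-4 M.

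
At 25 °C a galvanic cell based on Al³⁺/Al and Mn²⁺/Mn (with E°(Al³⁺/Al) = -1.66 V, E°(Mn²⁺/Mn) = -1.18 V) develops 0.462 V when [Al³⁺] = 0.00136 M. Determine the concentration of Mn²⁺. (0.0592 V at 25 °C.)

0.003 M

From the Nernst equation, log Q = n(E° − E)/0.0592 = 6(0.48 − 0.462)/0.0592 = 1.824, so Q = 66.7.
With Q = [Al³⁺]^2/[Mn²⁺]^3 and the known concentrations, [Mn²⁺]^3 in the denominator gives [Mn²⁺] = 0.003 M.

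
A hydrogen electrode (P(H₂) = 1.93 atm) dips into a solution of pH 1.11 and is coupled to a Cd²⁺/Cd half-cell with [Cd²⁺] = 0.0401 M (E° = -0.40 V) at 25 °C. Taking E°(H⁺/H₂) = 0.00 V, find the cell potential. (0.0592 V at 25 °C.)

The hydrogen couple is the cathode, so E°_cell = 0.40 V; n = 2.
[H⁺] = 10^(−1.11) = 0.078 M, and Q = [Cd²⁺]·P(H₂) / [H⁺]^2 = 12.8.
E = E° − (0.0592/2) log Q = 0.40 − (0.0592/2)(1.109) = 0.367 V.

0.37 V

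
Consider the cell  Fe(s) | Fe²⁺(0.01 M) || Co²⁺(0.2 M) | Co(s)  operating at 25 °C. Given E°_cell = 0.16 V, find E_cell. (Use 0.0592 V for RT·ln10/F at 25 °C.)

0.199 V

Balancing electrons gives n = 2; the reaction quotient is Q = [Fe²⁺]/[Co²⁺] = 0.0500.
At 25 °C, E = E° − (0.0592/n) log Q = 0.16 − (0.0592/2)(-1.301) = 0.160 + 0.039 = 0.199 V.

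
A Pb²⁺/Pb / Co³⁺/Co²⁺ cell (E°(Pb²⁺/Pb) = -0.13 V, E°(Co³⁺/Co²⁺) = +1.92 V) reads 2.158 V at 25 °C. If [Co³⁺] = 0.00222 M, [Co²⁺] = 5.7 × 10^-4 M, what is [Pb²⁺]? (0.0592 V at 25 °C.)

0.0034 M

From the Nernst equation, log Q = n(E° − E)/0.0592 = 2(2.05 − 2.158)/0.0592 = -3.649, so Q = 2.25 × 10^-4.
With Q = [Pb²⁺]·[Co²⁺]^2/[Co³⁺]^2 and the known concentrations, [Pb²⁺] in the numerator gives [Pb²⁺] = 0.0034 M.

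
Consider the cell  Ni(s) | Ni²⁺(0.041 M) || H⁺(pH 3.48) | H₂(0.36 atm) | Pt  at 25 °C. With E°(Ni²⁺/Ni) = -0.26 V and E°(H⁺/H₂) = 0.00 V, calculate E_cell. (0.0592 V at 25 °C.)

The hydrogen couple is the cathode, so E°_cell = 0.26 V; n = 2.
[H⁺] = 10^(−3.48) = 3.3 × 10^-4 M, and Q = [Ni²⁺]·P(H₂) / [H⁺]^2 = 1.35 × 10^5.
E = E° − (0.0592/2) log Q = 0.26 − (0.0592/2)(5.129) = 0.108 V.

0.11 V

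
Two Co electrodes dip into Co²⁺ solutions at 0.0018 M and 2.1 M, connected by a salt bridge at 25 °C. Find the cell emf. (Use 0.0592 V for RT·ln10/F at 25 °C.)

Both half-cells are Co²⁺/Co, so E°_cell = 0. The concentrated side is the cathode; the cell reaction moves Co²⁺ from high to low concentration with n = 2.
Q = [Co²⁺]_dilute/[Co²⁺]_conc = 0.0018/2.1 = 8.57 × 10^-4.
E = 0 − (0.0592/2) log Q = −(0.0592/2)(-3.067) = 0.0908 V.

0.091 V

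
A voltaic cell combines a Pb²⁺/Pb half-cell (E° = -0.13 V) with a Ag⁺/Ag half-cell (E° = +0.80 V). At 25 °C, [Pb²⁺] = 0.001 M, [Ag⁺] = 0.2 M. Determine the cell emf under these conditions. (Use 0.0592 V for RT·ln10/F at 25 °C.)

0.977 V

The Ag⁺/Ag couple has the higher reduction potential and acts as the cathode, so E°_cell = +0.80 − (-0.13) = 0.93 V.
Balancing electrons gives n = 2; the reaction quotient is Q = [Pb²⁺]/[Ag⁺]^2 = 0.0250.
At 25 °C, E = E° − (0.0592/n) log Q = 0.93 − (0.0592/2)(-1.602) = 0.930 + 0.047 = 0.977 V.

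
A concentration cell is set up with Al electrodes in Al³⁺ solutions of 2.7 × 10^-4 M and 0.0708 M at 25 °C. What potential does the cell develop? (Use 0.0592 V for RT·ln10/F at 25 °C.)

0.048 V

Both half-cells are Al³⁺/Al, so E°_cell = 0. The concentrated side is the cathode; the cell reaction moves Al³⁺ from high to low concentration with n = 3.
Q = [Al³⁺]_dilute/[Al³⁺]_conc = 2.7 × 10^-4/0.0708 = 0.00381.
E = 0 − (0.0592/3) log Q = −(0.0592/3)(-2.419) = 0.0477 V.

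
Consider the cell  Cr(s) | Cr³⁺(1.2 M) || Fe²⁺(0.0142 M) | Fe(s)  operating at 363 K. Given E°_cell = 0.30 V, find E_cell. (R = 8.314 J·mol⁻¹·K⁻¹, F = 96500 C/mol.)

0.232 V

Balancing electrons gives n = 6; the reaction quotient is Q = [Cr³⁺]^2/[Fe²⁺]^3 = 5.03 × 10^5.
E = E° − (RT/nF) ln Q = 0.30 − (8.314×363)/(6×96500) × (13.128) = 0.300 − 0.068 = 0.232 V.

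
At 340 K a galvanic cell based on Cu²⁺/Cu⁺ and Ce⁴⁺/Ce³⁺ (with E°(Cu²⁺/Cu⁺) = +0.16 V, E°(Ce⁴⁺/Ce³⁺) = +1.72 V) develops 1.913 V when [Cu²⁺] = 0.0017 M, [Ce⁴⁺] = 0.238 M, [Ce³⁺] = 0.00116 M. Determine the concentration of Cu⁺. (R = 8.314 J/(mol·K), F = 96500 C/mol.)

1.4 M

From the Nernst equation, ln Q = nF(E° − E)/RT = 1×96500×(1.56 − 1.913)/(8.314×340) = -12.051, so Q = 5.84 × 10^-6.
With Q = [Cu²⁺]·[Ce³⁺]/([Cu⁺]·[Ce⁴⁺]) and the known concentrations, [Cu⁺] in the denominator gives [Cu⁺] = 1.4 M.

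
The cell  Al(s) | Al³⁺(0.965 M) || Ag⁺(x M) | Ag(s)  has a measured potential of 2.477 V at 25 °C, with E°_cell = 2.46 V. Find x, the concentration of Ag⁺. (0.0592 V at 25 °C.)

1.9 M

From the Nernst equation, log Q = n(E° − E)/0.0592 = 3(2.46 − 2.477)/0.0592 = -0.861, so Q = 0.138.
With Q = [Al³⁺]/[Ag⁺]^3 and the known concentrations, [Ag⁺]^3 in the denominator gives [Ag⁺] = 1.9 M.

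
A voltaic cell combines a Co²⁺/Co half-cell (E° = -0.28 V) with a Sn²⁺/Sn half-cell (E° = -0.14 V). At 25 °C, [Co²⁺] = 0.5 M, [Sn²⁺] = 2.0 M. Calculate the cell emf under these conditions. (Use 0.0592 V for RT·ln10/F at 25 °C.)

The Sn²⁺/Sn couple has the higher reduction potential and acts as the cathode, so E°_cell = -0.14 − (-0.28) = 0.14 V.
Balancing electrons gives n = 2; the reaction quotient is Q = [Co²⁺]/[Sn²⁺] = 0.250.
At 25 °C, E = E° − (0.0592/n) log Q = 0.14 − (0.0592/2)(-0.602) = 0.140 + 0.018 = 0.158 V.

0.158 V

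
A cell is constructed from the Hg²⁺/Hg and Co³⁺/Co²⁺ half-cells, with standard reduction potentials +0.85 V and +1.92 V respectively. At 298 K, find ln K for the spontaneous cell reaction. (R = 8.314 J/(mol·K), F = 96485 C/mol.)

E°_cell = +1.92 − (+0.85) = 1.07 V, with n = 2 electrons transferred.
At equilibrium E = 0, so the Nernst equation gives ln K = nFE°/RT = (2)(96485)(1.07)/((8.314)(298)) = 83.34.

ln K = 83.3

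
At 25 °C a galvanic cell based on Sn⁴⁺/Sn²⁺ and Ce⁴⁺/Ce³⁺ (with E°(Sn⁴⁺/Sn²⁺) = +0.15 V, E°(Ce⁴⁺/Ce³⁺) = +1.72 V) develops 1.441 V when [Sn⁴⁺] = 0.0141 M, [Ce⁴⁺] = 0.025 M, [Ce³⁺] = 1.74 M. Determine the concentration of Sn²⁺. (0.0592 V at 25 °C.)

From the Nernst equation, log Q = n(E° − E)/0.0592 = 2(1.57 − 1.441)/0.0592 = 4.358, so Q = 2.28 × 10^4.
With Q = [Sn⁴⁺]·[Ce³⁺]^2/([Sn²⁺]·[Ce⁴⁺]^2) and the known concentrations, [Sn²⁺] in the denominator gives [Sn²⁺] = 0.003 M.

0.003 M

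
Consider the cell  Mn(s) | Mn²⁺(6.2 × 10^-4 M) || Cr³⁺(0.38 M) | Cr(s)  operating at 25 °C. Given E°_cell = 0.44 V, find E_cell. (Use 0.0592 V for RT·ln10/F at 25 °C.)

Balancing electrons gives n = 6; the reaction quotient is Q = [Mn²⁺]^3/[Cr³⁺]^2 = 1.65 × 10^-9.
At 25 °C, E = E° − (0.0592/n) log Q = 0.44 − (0.0592/6)(-8.782) = 0.440 + 0.087 = 0.527 V.

0.527 V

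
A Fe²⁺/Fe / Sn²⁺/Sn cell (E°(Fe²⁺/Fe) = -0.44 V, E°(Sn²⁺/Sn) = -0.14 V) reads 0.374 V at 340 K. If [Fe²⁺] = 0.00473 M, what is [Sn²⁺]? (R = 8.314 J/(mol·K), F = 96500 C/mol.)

From the Nernst equation, ln Q = nF(E° − E)/RT = 2×96500×(0.30 − 0.374)/(8.314×340) = -5.052, so Q = 0.00639.
With Q = [Fe²⁺]/[Sn²⁺] and the known concentrations, [Sn²⁺] in the denominator gives [Sn²⁺] = 0.74 M.

0.74 M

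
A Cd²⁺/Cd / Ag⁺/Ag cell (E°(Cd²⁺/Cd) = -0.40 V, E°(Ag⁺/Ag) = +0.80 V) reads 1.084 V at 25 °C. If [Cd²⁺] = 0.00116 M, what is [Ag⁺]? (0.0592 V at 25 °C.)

From the Nernst equation, log Q = n(E° − E)/0.0592 = 2(1.20 − 1.084)/0.0592 = 3.919, so Q = 8300.
With Q = [Cd²⁺]/[Ag⁺]^2 and the known concentrations, [Ag⁺]^2 in the denominator gives [Ag⁺] = 3.7 × 10^-4 M.

3.7 × 10^-4 M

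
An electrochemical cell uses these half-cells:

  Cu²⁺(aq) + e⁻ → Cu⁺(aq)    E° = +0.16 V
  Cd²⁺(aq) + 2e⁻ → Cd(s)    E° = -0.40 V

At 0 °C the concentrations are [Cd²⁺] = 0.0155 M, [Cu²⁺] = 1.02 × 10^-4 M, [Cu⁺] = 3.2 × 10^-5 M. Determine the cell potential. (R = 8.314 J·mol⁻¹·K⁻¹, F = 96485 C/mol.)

The Cu²⁺/Cu⁺ couple has the higher reduction potential and acts as the cathode, so E°_cell = +0.16 − (-0.40) = 0.56 V.
Balancing electrons gives n = 2; the reaction quotient is Q = [Cd²⁺]·[Cu⁺]^2/[Cu²⁺]^2 = 0.00153.
E = E° − (RT/nF) ln Q = 0.56 − (8.314×273)/(2×96485) × (-6.485) = 0.560 + 0.076 = 0.636 V.

0.636 V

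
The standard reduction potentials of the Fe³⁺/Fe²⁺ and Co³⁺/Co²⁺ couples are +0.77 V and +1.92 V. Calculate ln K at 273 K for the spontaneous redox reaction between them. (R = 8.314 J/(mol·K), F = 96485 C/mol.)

E°_cell = +1.92 − (+0.77) = 1.15 V, with n = 1 electron transferred.
At equilibrium E = 0, so the Nernst equation gives ln K = nFE°/RT = (1)(96485)(1.15)/((8.314)(273)) = 48.89.

ln K = 48.9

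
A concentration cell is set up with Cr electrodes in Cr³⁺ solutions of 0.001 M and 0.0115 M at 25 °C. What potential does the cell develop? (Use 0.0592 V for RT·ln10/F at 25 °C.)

Both half-cells are Cr³⁺/Cr, so E°_cell = 0. The concentrated side is the cathode; the cell reaction moves Cr³⁺ from high to low concentration with n = 3.
Q = [Cr³⁺]_dilute/[Cr³⁺]_conc = 0.001/0.0115 = 0.0870.
E = 0 − (0.0592/3) log Q = −(0.0592/3)(-1.061) = 0.0209 V.

0.021 V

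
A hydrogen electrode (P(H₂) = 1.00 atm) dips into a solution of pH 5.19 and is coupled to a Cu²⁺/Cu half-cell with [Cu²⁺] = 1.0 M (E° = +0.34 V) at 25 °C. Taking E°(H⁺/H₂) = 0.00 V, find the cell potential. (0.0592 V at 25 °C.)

0.65 V

The Cu²⁺/Cu couple is the cathode, so E°_cell = 0.34 V; n = 2.
[H⁺] = 10^(−5.19) = 6.5 × 10^-6 M, and Q = [H⁺]^2 / ([Cu²⁺]·P(H₂)) = 4.17 × 10^-11.
E = E° − (0.0592/2) log Q = 0.34 − (0.0592/2)(-10.380) = 0.647 V.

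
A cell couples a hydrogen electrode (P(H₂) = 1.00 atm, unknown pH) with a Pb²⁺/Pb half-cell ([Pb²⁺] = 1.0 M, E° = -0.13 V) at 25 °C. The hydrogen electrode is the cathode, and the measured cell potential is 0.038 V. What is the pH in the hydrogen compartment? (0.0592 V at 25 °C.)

pH = 1.55

E°_cell = 0.13 V and n = 2.
log Q = n(E° − E)/0.0592 = 2×(0.13 − 0.038)/0.0592 = 3.108.
With Q = [Pb²⁺]·P(H₂) / [H⁺]^2, solving for [H⁺] gives log[H⁺] = -1.554, so pH = 1.55.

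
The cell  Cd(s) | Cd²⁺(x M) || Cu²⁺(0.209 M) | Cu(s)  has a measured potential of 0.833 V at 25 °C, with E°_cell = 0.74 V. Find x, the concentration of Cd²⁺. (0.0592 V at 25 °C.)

1.5 × 10^-4 M

From the Nernst equation, log Q = n(E° − E)/0.0592 = 2(0.74 − 0.833)/0.0592 = -3.142, so Q = 7.21 × 10^-4.
With Q = [Cd²⁺]/[Cu²⁺] and the known concentrations, [Cd²⁺] in the numerator gives [Cd²⁺] = 1.5 × 10^-4 M.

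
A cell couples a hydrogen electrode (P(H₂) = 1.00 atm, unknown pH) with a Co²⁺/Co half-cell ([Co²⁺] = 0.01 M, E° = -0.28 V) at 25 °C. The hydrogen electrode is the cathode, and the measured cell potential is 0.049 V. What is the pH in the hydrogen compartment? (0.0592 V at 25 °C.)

E°_cell = 0.28 V and n = 2.
log Q = n(E° − E)/0.0592 = 2×(0.28 − 0.049)/0.0592 = 7.804.
With Q = [Co²⁺]·P(H₂) / [H⁺]^2, solving for [H⁺] gives log[H⁺] = -4.902, so pH = 4.90.

pH = 4.90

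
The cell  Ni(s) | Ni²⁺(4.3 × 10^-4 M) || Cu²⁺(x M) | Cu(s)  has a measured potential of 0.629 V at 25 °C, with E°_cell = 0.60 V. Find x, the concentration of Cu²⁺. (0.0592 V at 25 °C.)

0.0041 M

From the Nernst equation, log Q = n(E° − E)/0.0592 = 2(0.60 − 0.629)/0.0592 = -0.980, so Q = 0.105.
With Q = [Ni²⁺]/[Cu²⁺] and the known concentrations, [Cu²⁺] in the denominator gives [Cu²⁺] = 0.0041 M.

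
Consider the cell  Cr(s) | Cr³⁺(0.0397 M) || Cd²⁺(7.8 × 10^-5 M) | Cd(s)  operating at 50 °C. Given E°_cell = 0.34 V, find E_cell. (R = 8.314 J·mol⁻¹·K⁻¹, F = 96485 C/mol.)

0.238 V

Balancing electrons gives n = 6; the reaction quotient is Q = [Cr³⁺]^2/[Cd²⁺]^3 = 3.32 × 10^9.
E = E° − (RT/nF) ln Q = 0.34 − (8.314×323)/(6×96485) × (21.924) = 0.340 − 0.102 = 0.238 V.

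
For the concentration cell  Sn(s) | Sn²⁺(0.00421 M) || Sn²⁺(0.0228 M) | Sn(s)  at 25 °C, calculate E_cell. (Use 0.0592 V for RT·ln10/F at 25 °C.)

Both half-cells are Sn²⁺/Sn, so E°_cell = 0. The concentrated side is the cathode; the cell reaction moves Sn²⁺ from high to low concentration with n = 2.
Q = [Sn²⁺]_dilute/[Sn²⁺]_conc = 0.00421/0.0228 = 0.185.
E = 0 − (0.0592/2) log Q = −(0.0592/2)(-0.734) = 0.0217 V.

0.022 V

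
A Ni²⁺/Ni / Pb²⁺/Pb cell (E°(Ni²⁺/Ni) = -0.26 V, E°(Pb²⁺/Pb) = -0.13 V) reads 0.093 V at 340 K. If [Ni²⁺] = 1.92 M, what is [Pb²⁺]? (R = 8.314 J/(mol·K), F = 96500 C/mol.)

From the Nernst equation, ln Q = nF(E° − E)/RT = 2×96500×(0.13 − 0.093)/(8.314×340) = 2.526, so Q = 12.5.
With Q = [Ni²⁺]/[Pb²⁺] and the known concentrations, [Pb²⁺] in the denominator gives [Pb²⁺] = 0.15 M.

0.15 M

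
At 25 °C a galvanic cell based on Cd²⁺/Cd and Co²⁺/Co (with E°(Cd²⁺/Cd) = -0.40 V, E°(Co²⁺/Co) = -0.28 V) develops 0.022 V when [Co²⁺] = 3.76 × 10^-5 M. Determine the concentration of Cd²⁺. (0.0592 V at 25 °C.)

From the Nernst equation, log Q = n(E° − E)/0.0592 = 2(0.12 − 0.022)/0.0592 = 3.311, so Q = 2050.
With Q = [Cd²⁺]/[Co²⁺] and the known concentrations, [Cd²⁺] in the numerator gives [Cd²⁺] = 0.077 M.

0.077 M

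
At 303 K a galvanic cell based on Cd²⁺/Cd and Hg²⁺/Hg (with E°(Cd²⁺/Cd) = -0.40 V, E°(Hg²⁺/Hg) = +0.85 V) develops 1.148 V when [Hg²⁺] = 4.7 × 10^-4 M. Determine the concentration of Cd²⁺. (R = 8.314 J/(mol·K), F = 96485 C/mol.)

From the Nernst equation, ln Q = nF(E° − E)/RT = 2×96485×(1.25 − 1.148)/(8.314×303) = 7.813, so Q = 2470.
With Q = [Cd²⁺]/[Hg²⁺] and the known concentrations, [Cd²⁺] in the numerator gives [Cd²⁺] = 1.2 M.

1.2 M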